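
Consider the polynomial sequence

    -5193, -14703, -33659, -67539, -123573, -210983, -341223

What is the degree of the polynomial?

5

D1: -9510, -18956, -33880, -56034, -87410, -130240
D2: -9446, -14924, -22154, -31376, -42830
D3: -5478, -7230, -9222, -11454
D4: -1752, -1992, -2232
D5: -240, -240
The fifth differences are constant, so the polynomial has degree 5.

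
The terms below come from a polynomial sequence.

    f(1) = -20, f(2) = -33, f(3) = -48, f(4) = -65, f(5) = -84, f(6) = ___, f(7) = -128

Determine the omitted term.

Using the first 5 terms:
-13, -15, -17, -19
-2, -2, -2
Constant second difference = -2.
Extend forward: -19 − 2 = -21;  -84 − 21 = -105

-105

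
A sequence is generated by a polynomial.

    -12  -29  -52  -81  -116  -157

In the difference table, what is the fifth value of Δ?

D1: -17, -23, -29, -35, -41
D2: -6, -6, -6, -6

-41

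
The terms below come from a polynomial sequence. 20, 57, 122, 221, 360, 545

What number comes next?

782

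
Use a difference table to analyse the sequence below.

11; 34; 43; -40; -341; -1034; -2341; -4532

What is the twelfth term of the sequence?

-29216

23, 9, -83, -301, -693, -1307, -2191
-14, -92, -218, -392, -614, -884
-78, -126, -174, -222, -270
-48, -48, -48, -48
Fourth differences constant at -48.
-270 − 48 = -318;  -884 − 318 = -1202;  -2191 − 1202 = -3393;  -4532 − 3393 = -7925
-318 − 48 = -366;  -1202 − 366 = -1568;  -3393 − 1568 = -4961;  -7925 − 4961 = -12886
-366 − 48 = -414;  -1568 − 414 = -1982;  -4961 − 1982 = -6943;  -12886 − 6943 = -19829
-414 − 48 = -462;  -1982 − 462 = -2444;  -6943 − 2444 = -9387;  -19829 − 9387 = -29216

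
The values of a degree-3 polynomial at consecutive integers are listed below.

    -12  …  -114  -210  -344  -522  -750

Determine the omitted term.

Using the last 5 terms:
First differences: -96  -134  -178  -228
Second differences: -38  -44  -50
Third differences: -6  -6
Constant third difference = -6.
Extend backward: -38 + 6 = -32;  -96 + 32 = -64;  -114 + 64 = -50

-50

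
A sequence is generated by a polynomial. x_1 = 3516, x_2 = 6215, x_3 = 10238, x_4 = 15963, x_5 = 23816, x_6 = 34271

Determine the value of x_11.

145526

D1: 2699, 4023, 5725, 7853, 10455
D2: 1324, 1702, 2128, 2602
D3: 378, 426, 474
D4: 48, 48
Fourth differences constant at 48.
474 + 48 = 522;  2602 + 522 = 3124;  10455 + 3124 = 13579;  34271 + 13579 = 47850
522 + 48 = 570;  3124 + 570 = 3694;  13579 + 3694 = 17273;  47850 + 17273 = 65123
570 + 48 = 618;  3694 + 618 = 4312;  17273 + 4312 = 21585;  65123 + 21585 = 86708
618 + 48 = 666;  4312 + 666 = 4978;  21585 + 4978 = 26563;  86708 + 26563 = 113271
666 + 48 = 714;  4978 + 714 = 5692;  26563 + 5692 = 32255;  113271 + 32255 = 145526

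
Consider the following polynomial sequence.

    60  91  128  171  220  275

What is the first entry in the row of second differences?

6

Δ: 31, 37, 43, 49, 55
Δ²: 6, 6, 6, 6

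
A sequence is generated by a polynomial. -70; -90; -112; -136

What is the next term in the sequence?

D1: -20 , -22 , -24
D2: -2 , -2
Second differences constant at -2.
-24 − 2 = -26;  -136 − 26 = -162

-162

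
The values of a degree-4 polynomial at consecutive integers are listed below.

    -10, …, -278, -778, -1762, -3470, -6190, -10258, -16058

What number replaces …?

Using the last 7 terms:
Δ: -500, -984, -1708, -2720, -4068, -5800
Δ²: -484, -724, -1012, -1348, -1732
Δ³: -240, -288, -336, -384
Δ⁴: -48, -48, -48
Constant fourth difference = -48.
Extend backward: -240 + 48 = -192;  -484 + 192 = -292;  -500 + 292 = -208;  -278 + 208 = -70

-70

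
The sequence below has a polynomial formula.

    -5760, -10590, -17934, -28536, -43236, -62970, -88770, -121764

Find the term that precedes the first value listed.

-2796

Δ: -4830  -7344  -10602  -14700  -19734  -25800  -32994
Δ²: -2514  -3258  -4098  -5034  -6066  -7194
Δ³: -744  -840  -936  -1032  -1128
Δ⁴: -96  -96  -96  -96
The fourth differences are constant at -96.
Work back: -744 + 96 = -648;  -2514 + 648 = -1866;  -4830 + 1866 = -2964;  -5760 + 2964 = -2796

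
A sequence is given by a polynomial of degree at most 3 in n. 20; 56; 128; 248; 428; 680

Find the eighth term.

1448

First differences: 36 , 72 , 120 , 180 , 252
Second differences: 36 , 48 , 60 , 72
Third differences: 12 , 12 , 12
The third differences are constant (12).
72 + 12 = 84;  252 + 84 = 336;  680 + 336 = 1016
84 + 12 = 96;  336 + 96 = 432;  1016 + 432 = 1448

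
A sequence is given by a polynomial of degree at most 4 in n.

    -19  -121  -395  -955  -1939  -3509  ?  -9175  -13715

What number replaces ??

-5851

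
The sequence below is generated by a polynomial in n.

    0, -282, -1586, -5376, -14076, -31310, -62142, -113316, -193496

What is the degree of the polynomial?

5

D1: -282, -1304, -3790, -8700, -17234, -30832, -51174, -80180
D2: -1022, -2486, -4910, -8534, -13598, -20342, -29006
D3: -1464, -2424, -3624, -5064, -6744, -8664
D4: -960, -1200, -1440, -1680, -1920
D5: -240, -240, -240, -240
The fifth differences are constant, so the polynomial has degree 5.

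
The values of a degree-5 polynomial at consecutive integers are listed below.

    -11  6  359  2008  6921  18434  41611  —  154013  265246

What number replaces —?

Using the first 7 terms:
Δ: 17, 353, 1649, 4913, 11513, 23177
Δ²: 336, 1296, 3264, 6600, 11664
Δ³: 960, 1968, 3336, 5064
Δ⁴: 1008, 1368, 1728
Δ⁵: 360, 360
Constant fifth difference = 360.
Extend forward: 1728 + 360 = 2088;  5064 + 2088 = 7152;  11664 + 7152 = 18816;  23177 + 18816 = 41993;  41611 + 41993 = 83604

83604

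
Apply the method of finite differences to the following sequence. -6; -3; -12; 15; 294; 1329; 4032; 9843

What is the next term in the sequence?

Δ: 3 , -9 , 27 , 279 , 1035 , 2703 , 5811
Δ²: -12 , 36 , 252 , 756 , 1668 , 3108
Δ³: 48 , 216 , 504 , 912 , 1440
Δ⁴: 168 , 288 , 408 , 528
Δ⁵: 120 , 120 , 120
The fifth differences are constant (120).
528 + 120 = 648;  1440 + 648 = 2088;  3108 + 2088 = 5196;  5811 + 5196 = 11007;  9843 + 11007 = 20850

20850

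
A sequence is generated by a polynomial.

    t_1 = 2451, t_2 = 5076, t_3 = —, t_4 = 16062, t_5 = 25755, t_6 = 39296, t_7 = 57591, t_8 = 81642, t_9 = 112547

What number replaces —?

Using the last 6 terms:
D1: 9693, 13541, 18295, 24051, 30905
D2: 3848, 4754, 5756, 6854
D3: 906, 1002, 1098
D4: 96, 96
Constant fourth difference = 96.
Extend backward: 906 − 96 = 810;  3848 − 810 = 3038;  9693 − 3038 = 6655;  16062 − 6655 = 9407

9407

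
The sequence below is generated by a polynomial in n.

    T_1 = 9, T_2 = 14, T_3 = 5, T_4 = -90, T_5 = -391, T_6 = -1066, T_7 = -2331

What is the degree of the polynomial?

4

5, -9, -95, -301, -675, -1265
-14, -86, -206, -374, -590
-72, -120, -168, -216
-48, -48, -48
The fourth differences are constant, so the polynomial has degree 4.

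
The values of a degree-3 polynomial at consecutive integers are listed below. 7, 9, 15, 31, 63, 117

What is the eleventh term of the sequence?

2 , 6 , 16 , 32 , 54
4 , 10 , 16 , 22
6 , 6 , 6
The third differences are constant (6).
22 + 6 = 28;  54 + 28 = 82;  117 + 82 = 199
28 + 6 = 34;  82 + 34 = 116;  199 + 116 = 315
34 + 6 = 40;  116 + 40 = 156;  315 + 156 = 471
40 + 6 = 46;  156 + 46 = 202;  471 + 202 = 673
46 + 6 = 52;  202 + 52 = 254;  673 + 254 = 927

927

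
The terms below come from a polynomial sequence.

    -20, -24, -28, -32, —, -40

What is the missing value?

Using the first 4 terms:
D1: -4  -4  -4
Constant first difference = -4.
Extend forward: -32 − 4 = -36

-36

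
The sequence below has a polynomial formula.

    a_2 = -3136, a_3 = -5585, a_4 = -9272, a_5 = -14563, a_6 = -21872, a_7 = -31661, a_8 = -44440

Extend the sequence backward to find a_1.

-1607

First differences: -2449  -3687  -5291  -7309  -9789  -12779
Second differences: -1238  -1604  -2018  -2480  -2990
Third differences: -366  -414  -462  -510
Fourth differences: -48  -48  -48
The fourth differences are constant at -48.
Work back: -366 + 48 = -318;  -1238 + 318 = -920;  -2449 + 920 = -1529;  -3136 + 1529 = -1607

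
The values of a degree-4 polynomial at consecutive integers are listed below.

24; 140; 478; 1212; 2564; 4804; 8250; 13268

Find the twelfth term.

58060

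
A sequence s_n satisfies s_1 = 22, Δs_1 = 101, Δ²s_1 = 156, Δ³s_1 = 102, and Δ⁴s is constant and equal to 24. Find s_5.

Build the table forward from the leading diagonal:
Δ⁴: 24, 24, 24, 24, 24
Δ³: 102, 126, 150, 174, 198
Δ²: 156, 258, 384, 534, 708
Δ: 101, 257, 515, 899, 1433
s: 22, 123, 380, 895, 1794

1794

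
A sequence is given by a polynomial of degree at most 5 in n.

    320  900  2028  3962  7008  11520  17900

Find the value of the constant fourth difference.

48

D1: 580, 1128, 1934, 3046, 4512, 6380
D2: 548, 806, 1112, 1466, 1868
D3: 258, 306, 354, 402
D4: 48, 48, 48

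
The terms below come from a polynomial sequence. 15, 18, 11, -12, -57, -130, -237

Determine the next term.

-384

D1: 3 , -7 , -23 , -45 , -73 , -107
D2: -10 , -16 , -22 , -28 , -34
D3: -6 , -6 , -6 , -6
Constant third difference = -6, so extend:
-34 − 6 = -40;  -107 − 40 = -147;  -237 − 147 = -384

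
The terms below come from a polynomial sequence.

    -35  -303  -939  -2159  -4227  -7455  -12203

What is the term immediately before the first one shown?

D1: -268  -636  -1220  -2068  -3228  -4748
D2: -368  -584  -848  -1160  -1520
D3: -216  -264  -312  -360
D4: -48  -48  -48
The fourth differences are constant at -48.
Work back: -216 + 48 = -168;  -368 + 168 = -200;  -268 + 200 = -68;  -35 + 68 = 33

33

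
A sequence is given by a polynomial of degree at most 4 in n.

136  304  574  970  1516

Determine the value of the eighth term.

4294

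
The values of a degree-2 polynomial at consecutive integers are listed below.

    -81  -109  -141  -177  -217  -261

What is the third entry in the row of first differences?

-36

First differences: -28, -32, -36, -40, -44
Second differences: -4, -4, -4, -4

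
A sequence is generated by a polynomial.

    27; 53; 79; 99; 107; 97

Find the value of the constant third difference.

-6

D1: 26, 26, 20, 8, -10
D2: 0, -6, -12, -18
D3: -6, -6, -6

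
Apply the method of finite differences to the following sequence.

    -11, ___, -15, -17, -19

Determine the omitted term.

Using the last 3 terms:
D1: -2, -2
Constant first difference = -2.
Extend backward: -15 + 2 = -13

-13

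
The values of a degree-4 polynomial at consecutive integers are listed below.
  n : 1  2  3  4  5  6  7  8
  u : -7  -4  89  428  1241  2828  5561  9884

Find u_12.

Δ: 3, 93, 339, 813, 1587, 2733, 4323
Δ²: 90, 246, 474, 774, 1146, 1590
Δ³: 156, 228, 300, 372, 444
Δ⁴: 72, 72, 72, 72
Fourth differences constant at 72.
444 + 72 = 516;  1590 + 516 = 2106;  4323 + 2106 = 6429;  9884 + 6429 = 16313
516 + 72 = 588;  2106 + 588 = 2694;  6429 + 2694 = 9123;  16313 + 9123 = 25436
588 + 72 = 660;  2694 + 660 = 3354;  9123 + 3354 = 12477;  25436 + 12477 = 37913
660 + 72 = 732;  3354 + 732 = 4086;  12477 + 4086 = 16563;  37913 + 16563 = 54476

54476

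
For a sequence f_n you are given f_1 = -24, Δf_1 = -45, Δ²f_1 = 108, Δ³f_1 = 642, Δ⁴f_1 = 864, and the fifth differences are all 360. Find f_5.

Build the table forward from the leading diagonal:
Fifth differences: 360  360  360  360  360
Fourth differences: 864  1224  1584  1944  2304
Third differences: 642  1506  2730  4314  6258
Second differences: 108  750  2256  4986  9300
First differences: -45  63  813  3069  8055
f: -24  -69  -6  807  3876

3876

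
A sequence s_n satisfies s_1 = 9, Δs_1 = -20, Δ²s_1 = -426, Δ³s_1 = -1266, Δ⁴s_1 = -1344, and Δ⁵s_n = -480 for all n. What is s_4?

Build the table forward from the leading diagonal:
Δ⁵: -480, -480, -480, -480
Δ⁴: -1344, -1824, -2304, -2784
Δ³: -1266, -2610, -4434, -6738
Δ²: -426, -1692, -4302, -8736
Δ: -20, -446, -2138, -6440
s: 9, -11, -457, -2595

-2595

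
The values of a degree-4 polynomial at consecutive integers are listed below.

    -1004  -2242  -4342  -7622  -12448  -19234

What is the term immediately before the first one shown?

-358

First differences: -1238  -2100  -3280  -4826  -6786
Second differences: -862  -1180  -1546  -1960
Third differences: -318  -366  -414
Fourth differences: -48  -48
The fourth differences are constant at -48.
Work back: -318 + 48 = -270;  -862 + 270 = -592;  -1238 + 592 = -646;  -1004 + 646 = -358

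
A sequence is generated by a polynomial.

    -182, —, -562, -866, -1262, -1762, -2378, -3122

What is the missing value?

-338

Using the last 6 terms:
First differences: -304  -396  -500  -616  -744
Second differences: -92  -104  -116  -128
Third differences: -12  -12  -12
Constant third difference = -12.
Extend backward: -92 + 12 = -80;  -304 + 80 = -224;  -562 + 224 = -338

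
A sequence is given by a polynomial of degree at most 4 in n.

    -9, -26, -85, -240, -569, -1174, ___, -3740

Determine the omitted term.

Using the first 6 terms:
Δ: -17, -59, -155, -329, -605
Δ²: -42, -96, -174, -276
Δ³: -54, -78, -102
Δ⁴: -24, -24
Constant fourth difference = -24.
Extend forward: -102 − 24 = -126;  -276 − 126 = -402;  -605 − 402 = -1007;  -1174 − 1007 = -2181

-2181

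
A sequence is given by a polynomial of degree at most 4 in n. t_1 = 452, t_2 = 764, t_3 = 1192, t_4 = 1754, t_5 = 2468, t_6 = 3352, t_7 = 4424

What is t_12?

13234

D1: 312 , 428 , 562 , 714 , 884 , 1072
D2: 116 , 134 , 152 , 170 , 188
D3: 18 , 18 , 18 , 18
Third differences constant at 18.
188 + 18 = 206;  1072 + 206 = 1278;  4424 + 1278 = 5702
206 + 18 = 224;  1278 + 224 = 1502;  5702 + 1502 = 7204
224 + 18 = 242;  1502 + 242 = 1744;  7204 + 1744 = 8948
242 + 18 = 260;  1744 + 260 = 2004;  8948 + 2004 = 10952
260 + 18 = 278;  2004 + 278 = 2282;  10952 + 2282 = 13234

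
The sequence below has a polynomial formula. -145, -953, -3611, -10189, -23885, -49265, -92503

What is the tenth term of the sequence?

First differences: -808, -2658, -6578, -13696, -25380, -43238
Second differences: -1850, -3920, -7118, -11684, -17858
Third differences: -2070, -3198, -4566, -6174
Fourth differences: -1128, -1368, -1608
Fifth differences: -240, -240
The fifth differences are constant (-240).
-1608 − 240 = -1848;  -6174 − 1848 = -8022;  -17858 − 8022 = -25880;  -43238 − 25880 = -69118;  -92503 − 69118 = -161621
-1848 − 240 = -2088;  -8022 − 2088 = -10110;  -25880 − 10110 = -35990;  -69118 − 35990 = -105108;  -161621 − 105108 = -266729
-2088 − 240 = -2328;  -10110 − 2328 = -12438;  -35990 − 12438 = -48428;  -105108 − 48428 = -153536;  -266729 − 153536 = -420265

-420265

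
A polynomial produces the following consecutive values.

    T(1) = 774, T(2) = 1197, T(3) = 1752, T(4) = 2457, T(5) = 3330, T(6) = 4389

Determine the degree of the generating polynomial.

3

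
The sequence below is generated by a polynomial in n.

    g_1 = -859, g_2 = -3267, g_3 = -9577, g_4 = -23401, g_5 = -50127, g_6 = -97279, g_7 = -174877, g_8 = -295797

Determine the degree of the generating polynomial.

5

-2408, -6310, -13824, -26726, -47152, -77598, -120920
-3902, -7514, -12902, -20426, -30446, -43322
-3612, -5388, -7524, -10020, -12876
-1776, -2136, -2496, -2856
-360, -360, -360
The fifth differences are constant, so the polynomial has degree 5.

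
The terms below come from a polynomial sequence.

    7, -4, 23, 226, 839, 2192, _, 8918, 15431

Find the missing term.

4711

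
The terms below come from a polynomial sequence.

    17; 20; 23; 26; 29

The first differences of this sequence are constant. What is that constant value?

3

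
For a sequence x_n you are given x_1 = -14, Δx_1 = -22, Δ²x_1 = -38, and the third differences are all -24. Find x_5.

Build the table forward from the leading diagonal:
Third differences: -24, -24, -24, -24, -24
Second differences: -38, -62, -86, -110, -134
First differences: -22, -60, -122, -208, -318
x: -14, -36, -96, -218, -426

-426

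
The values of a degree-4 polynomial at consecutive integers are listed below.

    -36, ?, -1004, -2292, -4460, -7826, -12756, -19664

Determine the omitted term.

-326

Using the last 6 terms:
Δ: -1288  -2168  -3366  -4930  -6908
Δ²: -880  -1198  -1564  -1978
Δ³: -318  -366  -414
Δ⁴: -48  -48
Constant fourth difference = -48.
Extend backward: -318 + 48 = -270;  -880 + 270 = -610;  -1288 + 610 = -678;  -1004 + 678 = -326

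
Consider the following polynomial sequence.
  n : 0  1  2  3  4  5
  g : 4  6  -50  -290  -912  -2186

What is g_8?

-13700

D1: 2  -56  -240  -622  -1274
D2: -58  -184  -382  -652
D3: -126  -198  -270
D4: -72  -72
Constant fourth difference = -72, so extend:
-270 − 72 = -342;  -652 − 342 = -994;  -1274 − 994 = -2268;  -2186 − 2268 = -4454
-342 − 72 = -414;  -994 − 414 = -1408;  -2268 − 1408 = -3676;  -4454 − 3676 = -8130
-414 − 72 = -486;  -1408 − 486 = -1894;  -3676 − 1894 = -5570;  -8130 − 5570 = -13700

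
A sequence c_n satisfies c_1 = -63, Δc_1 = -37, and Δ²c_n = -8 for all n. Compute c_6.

-328

Build the table forward from the leading diagonal:
D2: -8  -8  -8  -8  -8  -8
D1: -37  -45  -53  -61  -69  -77
c: -63  -100  -145  -198  -259  -328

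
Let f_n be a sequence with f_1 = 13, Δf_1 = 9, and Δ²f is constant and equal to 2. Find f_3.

Build the table forward from the leading diagonal:
D2: 2  2  2
D1: 9  11  13
f: 13  22  33

33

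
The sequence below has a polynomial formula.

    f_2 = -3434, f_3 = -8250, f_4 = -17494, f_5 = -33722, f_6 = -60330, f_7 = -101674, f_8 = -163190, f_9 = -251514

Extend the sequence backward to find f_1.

-4816, -9244, -16228, -26608, -41344, -61516, -88324
-4428, -6984, -10380, -14736, -20172, -26808
-2556, -3396, -4356, -5436, -6636
-840, -960, -1080, -1200
-120, -120, -120
The fifth differences are constant at -120.
Work back: -840 + 120 = -720;  -2556 + 720 = -1836;  -4428 + 1836 = -2592;  -4816 + 2592 = -2224;  -3434 + 2224 = -1210

-1210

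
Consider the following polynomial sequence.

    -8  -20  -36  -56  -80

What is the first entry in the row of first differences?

D1: -12, -16, -20, -24
D2: -4, -4, -4

-12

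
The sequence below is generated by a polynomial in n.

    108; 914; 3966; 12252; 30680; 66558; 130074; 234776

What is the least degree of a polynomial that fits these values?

5

Δ: 806, 3052, 8286, 18428, 35878, 63516, 104702
Δ²: 2246, 5234, 10142, 17450, 27638, 41186
Δ³: 2988, 4908, 7308, 10188, 13548
Δ⁴: 1920, 2400, 2880, 3360
Δ⁵: 480, 480, 480
The fifth differences are constant, so the polynomial has degree 5.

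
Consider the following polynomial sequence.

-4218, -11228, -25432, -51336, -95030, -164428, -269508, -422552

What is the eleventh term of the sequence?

-1331888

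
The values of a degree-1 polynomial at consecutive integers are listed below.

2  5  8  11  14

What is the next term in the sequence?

17

3  3  3  3
First differences constant at 3.
14 + 3 = 17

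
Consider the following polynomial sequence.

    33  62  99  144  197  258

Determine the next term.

327

29, 37, 45, 53, 61
8, 8, 8, 8
Second differences constant at 8.
61 + 8 = 69;  258 + 69 = 327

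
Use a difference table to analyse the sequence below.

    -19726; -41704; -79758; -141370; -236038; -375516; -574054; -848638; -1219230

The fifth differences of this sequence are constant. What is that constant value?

-240

D1: -21978, -38054, -61612, -94668, -139478, -198538, -274584, -370592
D2: -16076, -23558, -33056, -44810, -59060, -76046, -96008
D3: -7482, -9498, -11754, -14250, -16986, -19962
D4: -2016, -2256, -2496, -2736, -2976
D5: -240, -240, -240, -240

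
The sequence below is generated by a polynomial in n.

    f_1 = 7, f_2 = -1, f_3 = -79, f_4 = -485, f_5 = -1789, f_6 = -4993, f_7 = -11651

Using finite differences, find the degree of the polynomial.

5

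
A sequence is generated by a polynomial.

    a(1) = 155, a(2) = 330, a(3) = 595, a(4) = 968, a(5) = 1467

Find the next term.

2110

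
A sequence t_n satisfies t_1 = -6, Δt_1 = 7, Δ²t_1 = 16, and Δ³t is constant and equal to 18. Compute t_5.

190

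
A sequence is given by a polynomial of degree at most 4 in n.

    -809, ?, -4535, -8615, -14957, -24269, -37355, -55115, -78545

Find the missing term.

-2105

Using the last 7 terms:
D1: -4080, -6342, -9312, -13086, -17760, -23430
D2: -2262, -2970, -3774, -4674, -5670
D3: -708, -804, -900, -996
D4: -96, -96, -96
Constant fourth difference = -96.
Extend backward: -708 + 96 = -612;  -2262 + 612 = -1650;  -4080 + 1650 = -2430;  -4535 + 2430 = -2105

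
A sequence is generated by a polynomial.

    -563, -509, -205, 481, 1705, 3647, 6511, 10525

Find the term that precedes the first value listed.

Δ: 54, 304, 686, 1224, 1942, 2864, 4014
Δ²: 250, 382, 538, 718, 922, 1150
Δ³: 132, 156, 180, 204, 228
Δ⁴: 24, 24, 24, 24
The fourth differences are constant at 24.
Work back: 132 − 24 = 108;  250 − 108 = 142;  54 − 142 = -88;  -563 + 88 = -475

-475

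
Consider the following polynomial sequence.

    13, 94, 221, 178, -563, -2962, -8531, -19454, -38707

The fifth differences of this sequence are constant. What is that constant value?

First differences: 81, 127, -43, -741, -2399, -5569, -10923, -19253
Second differences: 46, -170, -698, -1658, -3170, -5354, -8330
Third differences: -216, -528, -960, -1512, -2184, -2976
Fourth differences: -312, -432, -552, -672, -792
Fifth differences: -120, -120, -120, -120

-120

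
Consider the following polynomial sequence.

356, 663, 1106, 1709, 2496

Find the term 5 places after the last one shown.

10031

First differences: 307 , 443 , 603 , 787
Second differences: 136 , 160 , 184
Third differences: 24 , 24
Third differences constant at 24.
184 + 24 = 208;  787 + 208 = 995;  2496 + 995 = 3491
208 + 24 = 232;  995 + 232 = 1227;  3491 + 1227 = 4718
232 + 24 = 256;  1227 + 256 = 1483;  4718 + 1483 = 6201
256 + 24 = 280;  1483 + 280 = 1763;  6201 + 1763 = 7964
280 + 24 = 304;  1763 + 304 = 2067;  7964 + 2067 = 10031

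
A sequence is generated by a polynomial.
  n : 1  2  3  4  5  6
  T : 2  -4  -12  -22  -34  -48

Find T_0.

6

Δ: -6, -8, -10, -12, -14
Δ²: -2, -2, -2, -2
The second differences are constant at -2.
Work back: -6 + 2 = -4;  2 + 4 = 6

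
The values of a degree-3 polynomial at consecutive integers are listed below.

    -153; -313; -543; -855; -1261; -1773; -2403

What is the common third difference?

First differences: -160, -230, -312, -406, -512, -630
Second differences: -70, -82, -94, -106, -118
Third differences: -12, -12, -12, -12

-12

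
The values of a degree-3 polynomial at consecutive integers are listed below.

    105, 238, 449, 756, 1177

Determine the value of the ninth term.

4361

D1: 133, 211, 307, 421
D2: 78, 96, 114
D3: 18, 18
The third differences are constant (18).
114 + 18 = 132;  421 + 132 = 553;  1177 + 553 = 1730
132 + 18 = 150;  553 + 150 = 703;  1730 + 703 = 2433
150 + 18 = 168;  703 + 168 = 871;  2433 + 871 = 3304
168 + 18 = 186;  871 + 186 = 1057;  3304 + 1057 = 4361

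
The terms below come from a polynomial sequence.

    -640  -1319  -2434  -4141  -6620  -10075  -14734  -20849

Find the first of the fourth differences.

Δ: -679, -1115, -1707, -2479, -3455, -4659, -6115
Δ²: -436, -592, -772, -976, -1204, -1456
Δ³: -156, -180, -204, -228, -252
Δ⁴: -24, -24, -24, -24

-24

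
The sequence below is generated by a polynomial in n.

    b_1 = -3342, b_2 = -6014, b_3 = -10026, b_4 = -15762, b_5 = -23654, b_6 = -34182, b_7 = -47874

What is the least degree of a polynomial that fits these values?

4

Δ: -2672, -4012, -5736, -7892, -10528, -13692
Δ²: -1340, -1724, -2156, -2636, -3164
Δ³: -384, -432, -480, -528
Δ⁴: -48, -48, -48
The fourth differences are constant, so the polynomial has degree 4.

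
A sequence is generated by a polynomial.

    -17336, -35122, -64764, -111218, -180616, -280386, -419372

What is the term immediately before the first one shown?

-7506

-17786, -29642, -46454, -69398, -99770, -138986
-11856, -16812, -22944, -30372, -39216
-4956, -6132, -7428, -8844
-1176, -1296, -1416
-120, -120
The fifth differences are constant at -120.
Work back: -1176 + 120 = -1056;  -4956 + 1056 = -3900;  -11856 + 3900 = -7956;  -17786 + 7956 = -9830;  -17336 + 9830 = -7506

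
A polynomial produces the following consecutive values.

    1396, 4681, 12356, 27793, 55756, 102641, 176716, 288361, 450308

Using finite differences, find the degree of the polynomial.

Δ: 3285, 7675, 15437, 27963, 46885, 74075, 111645, 161947
Δ²: 4390, 7762, 12526, 18922, 27190, 37570, 50302
Δ³: 3372, 4764, 6396, 8268, 10380, 12732
Δ⁴: 1392, 1632, 1872, 2112, 2352
Δ⁵: 240, 240, 240, 240
The fifth differences are constant, so the polynomial has degree 5.

5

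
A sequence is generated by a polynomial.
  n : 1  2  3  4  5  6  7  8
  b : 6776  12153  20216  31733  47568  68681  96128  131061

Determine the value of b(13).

465056

5377, 8063, 11517, 15835, 21113, 27447, 34933
2686, 3454, 4318, 5278, 6334, 7486
768, 864, 960, 1056, 1152
96, 96, 96, 96
Constant fourth difference = 96, so extend:
1152 + 96 = 1248;  7486 + 1248 = 8734;  34933 + 8734 = 43667;  131061 + 43667 = 174728
1248 + 96 = 1344;  8734 + 1344 = 10078;  43667 + 10078 = 53745;  174728 + 53745 = 228473
1344 + 96 = 1440;  10078 + 1440 = 11518;  53745 + 11518 = 65263;  228473 + 65263 = 293736
1440 + 96 = 1536;  11518 + 1536 = 13054;  65263 + 13054 = 78317;  293736 + 78317 = 372053
1536 + 96 = 1632;  13054 + 1632 = 14686;  78317 + 14686 = 93003;  372053 + 93003 = 465056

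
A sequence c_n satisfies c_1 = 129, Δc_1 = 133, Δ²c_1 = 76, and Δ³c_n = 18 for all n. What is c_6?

Build the table forward from the leading diagonal:
Δ³: 18  18  18  18  18  18
Δ²: 76  94  112  130  148  166
Δ: 133  209  303  415  545  693
c: 129  262  471  774  1189  1734

1734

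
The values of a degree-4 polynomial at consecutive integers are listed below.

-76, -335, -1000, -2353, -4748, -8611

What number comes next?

-259  -665  -1353  -2395  -3863
-406  -688  -1042  -1468
-282  -354  -426
-72  -72
The fourth differences are constant (-72).
-426 − 72 = -498;  -1468 − 498 = -1966;  -3863 − 1966 = -5829;  -8611 − 5829 = -14440

-14440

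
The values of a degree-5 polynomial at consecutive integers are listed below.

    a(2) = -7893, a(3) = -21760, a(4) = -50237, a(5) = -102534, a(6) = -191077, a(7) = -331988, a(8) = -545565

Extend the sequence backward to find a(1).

First differences: -13867, -28477, -52297, -88543, -140911, -213577
Second differences: -14610, -23820, -36246, -52368, -72666
Third differences: -9210, -12426, -16122, -20298
Fourth differences: -3216, -3696, -4176
Fifth differences: -480, -480
The fifth differences are constant at -480.
Work back: -3216 + 480 = -2736;  -9210 + 2736 = -6474;  -14610 + 6474 = -8136;  -13867 + 8136 = -5731;  -7893 + 5731 = -2162

-2162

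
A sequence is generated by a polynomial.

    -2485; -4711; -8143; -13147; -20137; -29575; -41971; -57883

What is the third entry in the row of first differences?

First differences: -2226, -3432, -5004, -6990, -9438, -12396, -15912
Second differences: -1206, -1572, -1986, -2448, -2958, -3516
Third differences: -366, -414, -462, -510, -558
Fourth differences: -48, -48, -48, -48

-5004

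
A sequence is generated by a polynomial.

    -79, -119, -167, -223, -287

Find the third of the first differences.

-56

First differences: -40, -48, -56, -64
Second differences: -8, -8, -8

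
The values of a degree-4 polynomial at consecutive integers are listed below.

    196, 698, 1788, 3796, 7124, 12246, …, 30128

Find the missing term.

19708

Using the first 6 terms:
First differences: 502  1090  2008  3328  5122
Second differences: 588  918  1320  1794
Third differences: 330  402  474
Fourth differences: 72  72
Constant fourth difference = 72.
Extend forward: 474 + 72 = 546;  1794 + 546 = 2340;  5122 + 2340 = 7462;  12246 + 7462 = 19708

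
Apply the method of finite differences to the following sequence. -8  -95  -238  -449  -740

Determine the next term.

-1123

-87  -143  -211  -291
-56  -68  -80
-12  -12
Third differences constant at -12.
-80 − 12 = -92;  -291 − 92 = -383;  -740 − 383 = -1123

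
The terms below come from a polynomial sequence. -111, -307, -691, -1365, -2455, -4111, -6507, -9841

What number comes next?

-14335

First differences: -196, -384, -674, -1090, -1656, -2396, -3334
Second differences: -188, -290, -416, -566, -740, -938
Third differences: -102, -126, -150, -174, -198
Fourth differences: -24, -24, -24, -24
The fourth differences are constant (-24).
-198 − 24 = -222;  -938 − 222 = -1160;  -3334 − 1160 = -4494;  -9841 − 4494 = -14335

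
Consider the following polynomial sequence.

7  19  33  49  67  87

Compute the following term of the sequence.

109

First differences: 12, 14, 16, 18, 20
Second differences: 2, 2, 2, 2
Second differences constant at 2.
20 + 2 = 22;  87 + 22 = 109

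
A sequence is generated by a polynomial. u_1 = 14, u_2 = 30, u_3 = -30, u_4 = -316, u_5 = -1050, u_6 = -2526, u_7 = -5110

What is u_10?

-24250

D1: 16, -60, -286, -734, -1476, -2584
D2: -76, -226, -448, -742, -1108
D3: -150, -222, -294, -366
D4: -72, -72, -72
Fourth differences constant at -72.
-366 − 72 = -438;  -1108 − 438 = -1546;  -2584 − 1546 = -4130;  -5110 − 4130 = -9240
-438 − 72 = -510;  -1546 − 510 = -2056;  -4130 − 2056 = -6186;  -9240 − 6186 = -15426
-510 − 72 = -582;  -2056 − 582 = -2638;  -6186 − 2638 = -8824;  -15426 − 8824 = -24250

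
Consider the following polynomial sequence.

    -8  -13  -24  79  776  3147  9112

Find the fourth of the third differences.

1920

D1: -5, -11, 103, 697, 2371, 5965
D2: -6, 114, 594, 1674, 3594
D3: 120, 480, 1080, 1920
D4: 360, 600, 840
D5: 240, 240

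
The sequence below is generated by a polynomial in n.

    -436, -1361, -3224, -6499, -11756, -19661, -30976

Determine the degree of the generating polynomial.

4

First differences: -925, -1863, -3275, -5257, -7905, -11315
Second differences: -938, -1412, -1982, -2648, -3410
Third differences: -474, -570, -666, -762
Fourth differences: -96, -96, -96
The fourth differences are constant, so the polynomial has degree 4.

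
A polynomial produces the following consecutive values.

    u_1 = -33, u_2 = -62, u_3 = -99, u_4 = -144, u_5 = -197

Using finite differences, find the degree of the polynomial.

2

Δ: -29, -37, -45, -53
Δ²: -8, -8, -8
The second differences are constant, so the polynomial has degree 2.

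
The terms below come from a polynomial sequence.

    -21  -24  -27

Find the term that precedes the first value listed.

-18

D1: -3  -3
The first differences are constant at -3.
Work back: -21 + 3 = -18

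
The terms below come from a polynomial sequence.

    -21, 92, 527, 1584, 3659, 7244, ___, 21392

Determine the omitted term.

Using the first 6 terms:
First differences: 113  435  1057  2075  3585
Second differences: 322  622  1018  1510
Third differences: 300  396  492
Fourth differences: 96  96
Constant fourth difference = 96.
Extend forward: 492 + 96 = 588;  1510 + 588 = 2098;  3585 + 2098 = 5683;  7244 + 5683 = 12927

12927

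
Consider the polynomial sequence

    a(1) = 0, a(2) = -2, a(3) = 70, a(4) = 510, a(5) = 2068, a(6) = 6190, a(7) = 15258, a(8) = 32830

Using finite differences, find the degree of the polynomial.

Δ: -2, 72, 440, 1558, 4122, 9068, 17572
Δ²: 74, 368, 1118, 2564, 4946, 8504
Δ³: 294, 750, 1446, 2382, 3558
Δ⁴: 456, 696, 936, 1176
Δ⁵: 240, 240, 240
The fifth differences are constant, so the polynomial has degree 5.

5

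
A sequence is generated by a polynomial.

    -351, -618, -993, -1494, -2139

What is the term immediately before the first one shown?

-174

-267  -375  -501  -645
-108  -126  -144
-18  -18
The third differences are constant at -18.
Work back: -108 + 18 = -90;  -267 + 90 = -177;  -351 + 177 = -174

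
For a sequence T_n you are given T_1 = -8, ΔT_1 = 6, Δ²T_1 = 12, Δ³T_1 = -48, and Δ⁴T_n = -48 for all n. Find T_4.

-2

Build the table forward from the leading diagonal:
Fourth differences: -48, -48, -48, -48
Third differences: -48, -96, -144, -192
Second differences: 12, -36, -132, -276
First differences: 6, 18, -18, -150
T: -8, -2, 16, -2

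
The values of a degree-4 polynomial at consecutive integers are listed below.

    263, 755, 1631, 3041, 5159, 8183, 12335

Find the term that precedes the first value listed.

492, 876, 1410, 2118, 3024, 4152
384, 534, 708, 906, 1128
150, 174, 198, 222
24, 24, 24
The fourth differences are constant at 24.
Work back: 150 − 24 = 126;  384 − 126 = 258;  492 − 258 = 234;  263 − 234 = 29

29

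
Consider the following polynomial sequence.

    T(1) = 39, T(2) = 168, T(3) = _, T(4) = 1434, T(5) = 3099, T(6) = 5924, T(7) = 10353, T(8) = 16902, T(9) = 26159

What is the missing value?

Using the last 6 terms:
First differences: 1665, 2825, 4429, 6549, 9257
Second differences: 1160, 1604, 2120, 2708
Third differences: 444, 516, 588
Fourth differences: 72, 72
Constant fourth difference = 72.
Extend backward: 444 − 72 = 372;  1160 − 372 = 788;  1665 − 788 = 877;  1434 − 877 = 557

557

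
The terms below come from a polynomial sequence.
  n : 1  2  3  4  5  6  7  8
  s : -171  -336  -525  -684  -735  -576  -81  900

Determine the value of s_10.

5040

First differences: -165, -189, -159, -51, 159, 495, 981
Second differences: -24, 30, 108, 210, 336, 486
Third differences: 54, 78, 102, 126, 150
Fourth differences: 24, 24, 24, 24
Constant fourth difference = 24, so extend:
150 + 24 = 174;  486 + 174 = 660;  981 + 660 = 1641;  900 + 1641 = 2541
174 + 24 = 198;  660 + 198 = 858;  1641 + 858 = 2499;  2541 + 2499 = 5040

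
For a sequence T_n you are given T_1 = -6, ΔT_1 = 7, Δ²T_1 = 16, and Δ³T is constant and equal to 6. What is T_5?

142

Build the table forward from the leading diagonal:
Third differences: 6  6  6  6  6
Second differences: 16  22  28  34  40
First differences: 7  23  45  73  107
T: -6  1  24  69  142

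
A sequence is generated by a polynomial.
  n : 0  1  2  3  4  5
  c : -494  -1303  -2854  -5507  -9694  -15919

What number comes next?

-24758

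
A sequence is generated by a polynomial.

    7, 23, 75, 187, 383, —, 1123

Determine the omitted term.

687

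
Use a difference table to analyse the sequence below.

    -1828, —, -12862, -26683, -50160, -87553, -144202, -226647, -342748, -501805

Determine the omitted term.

Using the last 8 terms:
Δ: -13821, -23477, -37393, -56649, -82445, -116101, -159057
Δ²: -9656, -13916, -19256, -25796, -33656, -42956
Δ³: -4260, -5340, -6540, -7860, -9300
Δ⁴: -1080, -1200, -1320, -1440
Δ⁵: -120, -120, -120
Constant fifth difference = -120.
Extend backward: -1080 + 120 = -960;  -4260 + 960 = -3300;  -9656 + 3300 = -6356;  -13821 + 6356 = -7465;  -12862 + 7465 = -5397

-5397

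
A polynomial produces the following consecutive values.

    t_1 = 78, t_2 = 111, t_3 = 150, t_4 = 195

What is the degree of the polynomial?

Δ: 33, 39, 45
Δ²: 6, 6
The second differences are constant, so the polynomial has degree 2.

2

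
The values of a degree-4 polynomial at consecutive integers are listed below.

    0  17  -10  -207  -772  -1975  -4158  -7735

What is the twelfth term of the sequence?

-46783

First differences: 17 , -27 , -197 , -565 , -1203 , -2183 , -3577
Second differences: -44 , -170 , -368 , -638 , -980 , -1394
Third differences: -126 , -198 , -270 , -342 , -414
Fourth differences: -72 , -72 , -72 , -72
Fourth differences constant at -72.
-414 − 72 = -486;  -1394 − 486 = -1880;  -3577 − 1880 = -5457;  -7735 − 5457 = -13192
-486 − 72 = -558;  -1880 − 558 = -2438;  -5457 − 2438 = -7895;  -13192 − 7895 = -21087
-558 − 72 = -630;  -2438 − 630 = -3068;  -7895 − 3068 = -10963;  -21087 − 10963 = -32050
-630 − 72 = -702;  -3068 − 702 = -3770;  -10963 − 3770 = -14733;  -32050 − 14733 = -46783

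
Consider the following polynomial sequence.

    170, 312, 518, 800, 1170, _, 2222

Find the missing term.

Using the first 5 terms:
142  206  282  370
64  76  88
12  12
Constant third difference = 12.
Extend forward: 88 + 12 = 100;  370 + 100 = 470;  1170 + 470 = 1640

1640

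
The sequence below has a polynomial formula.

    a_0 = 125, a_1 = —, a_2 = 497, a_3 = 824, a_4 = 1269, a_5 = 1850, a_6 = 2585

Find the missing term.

270

Using the last 5 terms:
First differences: 327  445  581  735
Second differences: 118  136  154
Third differences: 18  18
Constant third difference = 18.
Extend backward: 118 − 18 = 100;  327 − 100 = 227;  497 − 227 = 270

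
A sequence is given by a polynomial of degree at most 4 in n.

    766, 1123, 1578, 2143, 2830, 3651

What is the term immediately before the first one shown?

495

D1: 357  455  565  687  821
D2: 98  110  122  134
D3: 12  12  12
The third differences are constant at 12.
Work back: 98 − 12 = 86;  357 − 86 = 271;  766 − 271 = 495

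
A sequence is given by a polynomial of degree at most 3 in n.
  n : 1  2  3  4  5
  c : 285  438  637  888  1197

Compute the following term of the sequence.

D1: 153 , 199 , 251 , 309
D2: 46 , 52 , 58
D3: 6 , 6
Constant third difference = 6, so extend:
58 + 6 = 64;  309 + 64 = 373;  1197 + 373 = 1570

1570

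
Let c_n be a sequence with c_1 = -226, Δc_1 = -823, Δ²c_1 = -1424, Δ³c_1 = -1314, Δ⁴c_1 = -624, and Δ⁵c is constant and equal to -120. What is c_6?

-34961

Build the table forward from the leading diagonal:
Δ⁵: -120, -120, -120, -120, -120, -120
Δ⁴: -624, -744, -864, -984, -1104, -1224
Δ³: -1314, -1938, -2682, -3546, -4530, -5634
Δ²: -1424, -2738, -4676, -7358, -10904, -15434
Δ: -823, -2247, -4985, -9661, -17019, -27923
c: -226, -1049, -3296, -8281, -17942, -34961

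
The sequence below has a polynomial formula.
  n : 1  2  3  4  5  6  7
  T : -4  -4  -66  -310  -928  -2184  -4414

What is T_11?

Δ: 0, -62, -244, -618, -1256, -2230
Δ²: -62, -182, -374, -638, -974
Δ³: -120, -192, -264, -336
Δ⁴: -72, -72, -72
Constant fourth difference = -72, so extend:
-336 − 72 = -408;  -974 − 408 = -1382;  -2230 − 1382 = -3612;  -4414 − 3612 = -8026
-408 − 72 = -480;  -1382 − 480 = -1862;  -3612 − 1862 = -5474;  -8026 − 5474 = -13500
-480 − 72 = -552;  -1862 − 552 = -2414;  -5474 − 2414 = -7888;  -13500 − 7888 = -21388
-552 − 72 = -624;  -2414 − 624 = -3038;  -7888 − 3038 = -10926;  -21388 − 10926 = -32314

-32314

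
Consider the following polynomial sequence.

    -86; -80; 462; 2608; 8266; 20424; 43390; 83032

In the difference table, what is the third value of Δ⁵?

240

D1: 6, 542, 2146, 5658, 12158, 22966, 39642
D2: 536, 1604, 3512, 6500, 10808, 16676
D3: 1068, 1908, 2988, 4308, 5868
D4: 840, 1080, 1320, 1560
D5: 240, 240, 240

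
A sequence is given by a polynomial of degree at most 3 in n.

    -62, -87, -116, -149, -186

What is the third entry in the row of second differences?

First differences: -25, -29, -33, -37
Second differences: -4, -4, -4

-4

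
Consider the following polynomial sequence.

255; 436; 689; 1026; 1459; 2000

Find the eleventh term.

6745

First differences: 181, 253, 337, 433, 541
Second differences: 72, 84, 96, 108
Third differences: 12, 12, 12
Third differences constant at 12.
108 + 12 = 120;  541 + 120 = 661;  2000 + 661 = 2661
120 + 12 = 132;  661 + 132 = 793;  2661 + 793 = 3454
132 + 12 = 144;  793 + 144 = 937;  3454 + 937 = 4391
144 + 12 = 156;  937 + 156 = 1093;  4391 + 1093 = 5484
156 + 12 = 168;  1093 + 168 = 1261;  5484 + 1261 = 6745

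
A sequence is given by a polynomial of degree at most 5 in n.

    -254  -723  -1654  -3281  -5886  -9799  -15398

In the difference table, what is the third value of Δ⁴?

-48

D1: -469, -931, -1627, -2605, -3913, -5599
D2: -462, -696, -978, -1308, -1686
D3: -234, -282, -330, -378
D4: -48, -48, -48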